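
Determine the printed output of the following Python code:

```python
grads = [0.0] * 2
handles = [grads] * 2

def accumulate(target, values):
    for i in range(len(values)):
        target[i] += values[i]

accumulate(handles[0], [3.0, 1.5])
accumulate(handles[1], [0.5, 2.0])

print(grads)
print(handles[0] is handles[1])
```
[3.5, 3.5]
True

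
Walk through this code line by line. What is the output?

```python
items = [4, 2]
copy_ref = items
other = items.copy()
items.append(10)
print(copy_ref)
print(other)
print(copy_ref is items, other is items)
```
[4, 2, 10]
[4, 2]
True False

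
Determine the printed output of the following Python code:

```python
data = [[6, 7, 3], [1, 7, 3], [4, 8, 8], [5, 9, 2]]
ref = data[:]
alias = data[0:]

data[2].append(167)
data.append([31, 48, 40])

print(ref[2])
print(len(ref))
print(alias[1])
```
[4, 8, 8, 167]
4
[1, 7, 3]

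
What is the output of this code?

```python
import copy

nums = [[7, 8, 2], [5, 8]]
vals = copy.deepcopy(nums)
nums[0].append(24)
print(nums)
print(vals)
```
[[7, 8, 2, 24], [5, 8]]
[[7, 8, 2], [5, 8]]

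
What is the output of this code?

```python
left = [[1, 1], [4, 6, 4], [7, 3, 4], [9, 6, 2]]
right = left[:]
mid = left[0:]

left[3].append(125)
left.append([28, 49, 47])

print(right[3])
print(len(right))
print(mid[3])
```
[9, 6, 2, 125]
4
[9, 6, 2, 125]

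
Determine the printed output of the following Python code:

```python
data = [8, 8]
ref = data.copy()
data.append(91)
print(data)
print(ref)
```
[8, 8, 91]
[8, 8]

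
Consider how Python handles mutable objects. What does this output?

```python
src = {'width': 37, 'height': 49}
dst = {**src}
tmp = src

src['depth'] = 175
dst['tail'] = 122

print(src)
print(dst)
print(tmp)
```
{'width': 37, 'height': 49, 'depth': 175}
{'width': 37, 'height': 49, 'tail': 122}
{'width': 37, 'height': 49, 'depth': 175}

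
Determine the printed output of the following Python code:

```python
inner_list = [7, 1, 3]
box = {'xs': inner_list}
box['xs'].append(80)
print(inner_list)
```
[7, 1, 3, 80]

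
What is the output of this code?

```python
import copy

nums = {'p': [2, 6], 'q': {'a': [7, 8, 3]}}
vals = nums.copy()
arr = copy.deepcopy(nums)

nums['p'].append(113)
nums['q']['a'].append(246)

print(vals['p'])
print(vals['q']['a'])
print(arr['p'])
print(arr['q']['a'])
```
[2, 6, 113]
[7, 8, 3, 246]
[2, 6]
[7, 8, 3]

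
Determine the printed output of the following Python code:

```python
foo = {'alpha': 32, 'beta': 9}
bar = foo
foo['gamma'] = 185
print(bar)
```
{'alpha': 32, 'beta': 9, 'gamma': 185}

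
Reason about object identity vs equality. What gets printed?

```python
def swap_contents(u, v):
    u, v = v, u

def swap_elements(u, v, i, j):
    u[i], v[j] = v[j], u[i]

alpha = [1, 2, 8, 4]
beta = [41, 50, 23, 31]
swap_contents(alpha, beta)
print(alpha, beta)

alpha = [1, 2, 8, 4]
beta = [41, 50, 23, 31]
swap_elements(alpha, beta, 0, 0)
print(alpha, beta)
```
[1, 2, 8, 4] [41, 50, 23, 31]
[41, 2, 8, 4] [1, 50, 23, 31]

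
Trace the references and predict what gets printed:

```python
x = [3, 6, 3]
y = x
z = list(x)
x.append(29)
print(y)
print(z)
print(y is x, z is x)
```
[3, 6, 3, 29]
[3, 6, 3]
True False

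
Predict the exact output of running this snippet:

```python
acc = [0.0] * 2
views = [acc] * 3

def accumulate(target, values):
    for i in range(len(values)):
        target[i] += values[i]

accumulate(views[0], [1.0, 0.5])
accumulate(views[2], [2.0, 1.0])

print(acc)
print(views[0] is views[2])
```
[3.0, 1.5]
True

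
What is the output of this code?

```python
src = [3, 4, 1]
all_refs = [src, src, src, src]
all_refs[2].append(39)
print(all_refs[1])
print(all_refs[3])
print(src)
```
[3, 4, 1, 39]
[3, 4, 1, 39]
[3, 4, 1, 39]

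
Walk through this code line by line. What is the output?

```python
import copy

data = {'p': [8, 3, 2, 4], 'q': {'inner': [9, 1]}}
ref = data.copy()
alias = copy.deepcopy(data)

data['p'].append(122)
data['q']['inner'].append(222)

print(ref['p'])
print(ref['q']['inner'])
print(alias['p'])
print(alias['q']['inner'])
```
[8, 3, 2, 4, 122]
[9, 1, 222]
[8, 3, 2, 4]
[9, 1]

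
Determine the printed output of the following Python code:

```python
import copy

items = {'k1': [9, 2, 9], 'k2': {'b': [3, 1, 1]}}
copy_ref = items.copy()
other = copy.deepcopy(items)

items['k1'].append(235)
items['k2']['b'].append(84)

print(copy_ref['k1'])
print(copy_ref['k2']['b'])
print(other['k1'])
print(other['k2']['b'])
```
[9, 2, 9, 235]
[3, 1, 1, 84]
[9, 2, 9]
[3, 1, 1]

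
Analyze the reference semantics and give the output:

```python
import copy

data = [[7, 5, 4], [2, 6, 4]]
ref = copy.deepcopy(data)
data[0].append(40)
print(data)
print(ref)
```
[[7, 5, 4, 40], [2, 6, 4]]
[[7, 5, 4], [2, 6, 4]]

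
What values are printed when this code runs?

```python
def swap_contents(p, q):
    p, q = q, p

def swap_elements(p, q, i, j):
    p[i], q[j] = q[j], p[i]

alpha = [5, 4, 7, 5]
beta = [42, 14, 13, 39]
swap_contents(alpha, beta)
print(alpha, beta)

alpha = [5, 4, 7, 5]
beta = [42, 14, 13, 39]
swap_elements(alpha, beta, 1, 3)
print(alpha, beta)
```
[5, 4, 7, 5] [42, 14, 13, 39]
[5, 39, 7, 5] [42, 14, 13, 4]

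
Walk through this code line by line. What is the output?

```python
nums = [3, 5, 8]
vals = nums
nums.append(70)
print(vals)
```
[3, 5, 8, 70]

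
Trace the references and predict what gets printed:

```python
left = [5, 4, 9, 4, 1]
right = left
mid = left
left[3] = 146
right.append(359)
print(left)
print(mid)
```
[5, 4, 9, 146, 1, 359]
[5, 4, 9, 146, 1, 359]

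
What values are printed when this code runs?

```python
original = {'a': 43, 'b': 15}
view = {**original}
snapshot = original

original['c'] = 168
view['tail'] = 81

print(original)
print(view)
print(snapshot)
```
{'a': 43, 'b': 15, 'c': 168}
{'a': 43, 'b': 15, 'tail': 81}
{'a': 43, 'b': 15, 'c': 168}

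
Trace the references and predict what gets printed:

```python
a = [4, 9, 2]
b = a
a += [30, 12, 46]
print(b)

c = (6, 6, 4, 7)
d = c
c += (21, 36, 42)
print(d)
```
[4, 9, 2, 30, 12, 46]
(6, 6, 4, 7)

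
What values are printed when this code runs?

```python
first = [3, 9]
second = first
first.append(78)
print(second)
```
[3, 9, 78]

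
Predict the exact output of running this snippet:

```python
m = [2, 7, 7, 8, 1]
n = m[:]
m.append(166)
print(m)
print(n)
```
[2, 7, 7, 8, 1, 166]
[2, 7, 7, 8, 1]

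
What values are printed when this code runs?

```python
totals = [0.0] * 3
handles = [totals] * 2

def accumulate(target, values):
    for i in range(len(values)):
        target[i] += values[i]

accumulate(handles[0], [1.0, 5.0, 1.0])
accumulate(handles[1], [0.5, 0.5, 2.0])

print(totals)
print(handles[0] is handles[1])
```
[1.5, 5.5, 3.0]
True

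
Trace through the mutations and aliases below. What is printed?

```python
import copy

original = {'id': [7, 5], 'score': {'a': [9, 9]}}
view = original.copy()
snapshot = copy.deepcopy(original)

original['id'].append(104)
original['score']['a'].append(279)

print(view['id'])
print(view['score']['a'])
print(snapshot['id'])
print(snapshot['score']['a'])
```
[7, 5, 104]
[9, 9, 279]
[7, 5]
[9, 9]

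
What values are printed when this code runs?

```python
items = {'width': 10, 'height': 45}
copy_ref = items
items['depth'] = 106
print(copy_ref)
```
{'width': 10, 'height': 45, 'depth': 106}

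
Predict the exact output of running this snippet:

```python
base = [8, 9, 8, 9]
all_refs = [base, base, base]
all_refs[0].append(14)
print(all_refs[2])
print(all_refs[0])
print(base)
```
[8, 9, 8, 9, 14]
[8, 9, 8, 9, 14]
[8, 9, 8, 9, 14]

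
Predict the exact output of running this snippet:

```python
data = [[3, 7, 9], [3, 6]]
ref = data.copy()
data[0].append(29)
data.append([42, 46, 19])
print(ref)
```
[[3, 7, 9, 29], [3, 6]]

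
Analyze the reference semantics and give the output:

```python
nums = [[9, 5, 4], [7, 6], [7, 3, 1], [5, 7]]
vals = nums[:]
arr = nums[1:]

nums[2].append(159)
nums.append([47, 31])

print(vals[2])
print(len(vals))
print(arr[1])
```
[7, 3, 1, 159]
4
[7, 3, 1, 159]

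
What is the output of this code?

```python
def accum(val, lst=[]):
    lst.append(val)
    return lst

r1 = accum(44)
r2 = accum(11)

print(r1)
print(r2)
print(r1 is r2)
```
[44, 11]
[44, 11]
True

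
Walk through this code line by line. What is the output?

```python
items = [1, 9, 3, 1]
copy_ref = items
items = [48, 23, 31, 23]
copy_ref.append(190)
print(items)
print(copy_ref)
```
[48, 23, 31, 23]
[1, 9, 3, 1, 190]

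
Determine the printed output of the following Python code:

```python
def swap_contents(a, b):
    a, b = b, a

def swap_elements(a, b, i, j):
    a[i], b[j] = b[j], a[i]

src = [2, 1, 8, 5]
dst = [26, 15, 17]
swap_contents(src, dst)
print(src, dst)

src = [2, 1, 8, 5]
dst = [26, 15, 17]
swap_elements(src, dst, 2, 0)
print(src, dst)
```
[2, 1, 8, 5] [26, 15, 17]
[2, 1, 26, 5] [8, 15, 17]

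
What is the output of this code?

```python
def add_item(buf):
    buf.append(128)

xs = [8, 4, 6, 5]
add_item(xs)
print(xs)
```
[8, 4, 6, 5, 128]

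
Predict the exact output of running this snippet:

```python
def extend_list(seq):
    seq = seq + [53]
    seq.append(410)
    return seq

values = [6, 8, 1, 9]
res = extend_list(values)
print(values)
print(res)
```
[6, 8, 1, 9]
[6, 8, 1, 9, 53, 410]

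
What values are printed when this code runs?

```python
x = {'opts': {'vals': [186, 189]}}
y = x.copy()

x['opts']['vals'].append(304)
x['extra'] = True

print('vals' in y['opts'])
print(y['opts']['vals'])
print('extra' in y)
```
True
[186, 189, 304]
False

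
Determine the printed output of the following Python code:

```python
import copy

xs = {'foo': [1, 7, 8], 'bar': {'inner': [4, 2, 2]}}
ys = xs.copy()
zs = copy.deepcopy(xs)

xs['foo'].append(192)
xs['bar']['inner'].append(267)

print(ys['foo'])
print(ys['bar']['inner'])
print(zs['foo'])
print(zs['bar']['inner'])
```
[1, 7, 8, 192]
[4, 2, 2, 267]
[1, 7, 8]
[4, 2, 2]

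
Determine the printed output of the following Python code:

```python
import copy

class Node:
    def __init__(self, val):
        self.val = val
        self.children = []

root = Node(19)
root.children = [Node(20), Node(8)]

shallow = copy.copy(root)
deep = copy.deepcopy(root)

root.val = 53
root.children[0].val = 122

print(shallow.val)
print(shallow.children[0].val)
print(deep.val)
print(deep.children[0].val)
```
19
122
19
20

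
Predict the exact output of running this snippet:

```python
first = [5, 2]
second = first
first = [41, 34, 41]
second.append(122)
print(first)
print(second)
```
[41, 34, 41]
[5, 2, 122]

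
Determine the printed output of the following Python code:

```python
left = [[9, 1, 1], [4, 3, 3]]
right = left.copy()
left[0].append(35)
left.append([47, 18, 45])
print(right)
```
[[9, 1, 1, 35], [4, 3, 3]]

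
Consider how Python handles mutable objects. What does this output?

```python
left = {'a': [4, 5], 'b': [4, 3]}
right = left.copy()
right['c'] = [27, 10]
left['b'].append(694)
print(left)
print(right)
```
{'a': [4, 5], 'b': [4, 3, 694]}
{'a': [4, 5], 'b': [4, 3, 694], 'c': [27, 10]}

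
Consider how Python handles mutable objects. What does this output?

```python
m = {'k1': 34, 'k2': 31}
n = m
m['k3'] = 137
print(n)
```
{'k1': 34, 'k2': 31, 'k3': 137}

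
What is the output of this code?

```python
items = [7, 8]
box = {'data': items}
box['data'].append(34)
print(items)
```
[7, 8, 34]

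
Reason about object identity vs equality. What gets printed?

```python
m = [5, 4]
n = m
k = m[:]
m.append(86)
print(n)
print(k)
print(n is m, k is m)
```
[5, 4, 86]
[5, 4]
True False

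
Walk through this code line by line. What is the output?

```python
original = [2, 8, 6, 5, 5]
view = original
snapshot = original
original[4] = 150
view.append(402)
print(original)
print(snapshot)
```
[2, 8, 6, 5, 150, 402]
[2, 8, 6, 5, 150, 402]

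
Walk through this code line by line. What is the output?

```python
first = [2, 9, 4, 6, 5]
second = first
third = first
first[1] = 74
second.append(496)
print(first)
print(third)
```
[2, 74, 4, 6, 5, 496]
[2, 74, 4, 6, 5, 496]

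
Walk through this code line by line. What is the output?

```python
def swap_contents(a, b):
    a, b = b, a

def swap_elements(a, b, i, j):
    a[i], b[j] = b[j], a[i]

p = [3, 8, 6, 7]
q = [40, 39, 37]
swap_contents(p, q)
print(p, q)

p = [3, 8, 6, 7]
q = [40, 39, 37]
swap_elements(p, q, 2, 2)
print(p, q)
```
[3, 8, 6, 7] [40, 39, 37]
[3, 8, 37, 7] [40, 39, 6]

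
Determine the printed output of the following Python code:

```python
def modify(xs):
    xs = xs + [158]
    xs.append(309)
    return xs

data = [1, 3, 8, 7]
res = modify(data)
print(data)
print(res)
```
[1, 3, 8, 7]
[1, 3, 8, 7, 158, 309]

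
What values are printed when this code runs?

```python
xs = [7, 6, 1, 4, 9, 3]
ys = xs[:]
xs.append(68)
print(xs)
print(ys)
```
[7, 6, 1, 4, 9, 3, 68]
[7, 6, 1, 4, 9, 3]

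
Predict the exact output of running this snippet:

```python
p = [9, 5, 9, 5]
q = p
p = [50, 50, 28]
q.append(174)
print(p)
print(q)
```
[50, 50, 28]
[9, 5, 9, 5, 174]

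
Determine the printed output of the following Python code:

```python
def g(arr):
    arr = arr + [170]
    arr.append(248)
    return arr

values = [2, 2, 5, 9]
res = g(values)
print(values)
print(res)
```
[2, 2, 5, 9]
[2, 2, 5, 9, 170, 248]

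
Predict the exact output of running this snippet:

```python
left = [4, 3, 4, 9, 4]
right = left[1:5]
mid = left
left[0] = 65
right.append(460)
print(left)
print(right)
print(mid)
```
[65, 3, 4, 9, 4]
[3, 4, 9, 4, 460]
[65, 3, 4, 9, 4]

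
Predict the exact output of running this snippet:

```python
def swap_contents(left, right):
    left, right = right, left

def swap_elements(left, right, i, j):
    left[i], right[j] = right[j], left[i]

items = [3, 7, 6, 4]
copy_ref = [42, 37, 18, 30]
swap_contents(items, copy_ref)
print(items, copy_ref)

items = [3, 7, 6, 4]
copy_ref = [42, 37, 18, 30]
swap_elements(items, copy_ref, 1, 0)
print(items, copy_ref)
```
[3, 7, 6, 4] [42, 37, 18, 30]
[3, 42, 6, 4] [7, 37, 18, 30]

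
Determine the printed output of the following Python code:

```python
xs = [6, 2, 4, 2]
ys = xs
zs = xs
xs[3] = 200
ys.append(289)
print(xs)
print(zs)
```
[6, 2, 4, 200, 289]
[6, 2, 4, 200, 289]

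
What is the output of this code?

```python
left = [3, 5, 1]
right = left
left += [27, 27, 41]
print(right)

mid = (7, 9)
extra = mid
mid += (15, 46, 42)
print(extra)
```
[3, 5, 1, 27, 27, 41]
(7, 9)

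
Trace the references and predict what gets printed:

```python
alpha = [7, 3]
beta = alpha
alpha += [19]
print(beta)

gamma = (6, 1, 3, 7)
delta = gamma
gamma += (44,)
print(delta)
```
[7, 3, 19]
(6, 1, 3, 7)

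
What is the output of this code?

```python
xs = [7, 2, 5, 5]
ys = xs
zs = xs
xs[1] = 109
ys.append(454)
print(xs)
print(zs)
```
[7, 109, 5, 5, 454]
[7, 109, 5, 5, 454]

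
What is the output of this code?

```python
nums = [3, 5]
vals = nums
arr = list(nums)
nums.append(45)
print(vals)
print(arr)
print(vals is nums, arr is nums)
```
[3, 5, 45]
[3, 5]
True False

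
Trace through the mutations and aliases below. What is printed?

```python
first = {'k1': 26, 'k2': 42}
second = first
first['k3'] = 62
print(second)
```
{'k1': 26, 'k2': 42, 'k3': 62}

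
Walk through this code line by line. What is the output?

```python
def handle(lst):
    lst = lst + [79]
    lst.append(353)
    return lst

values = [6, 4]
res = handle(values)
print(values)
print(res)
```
[6, 4]
[6, 4, 79, 353]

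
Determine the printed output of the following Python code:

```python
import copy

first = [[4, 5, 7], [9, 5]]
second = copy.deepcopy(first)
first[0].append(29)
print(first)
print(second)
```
[[4, 5, 7, 29], [9, 5]]
[[4, 5, 7], [9, 5]]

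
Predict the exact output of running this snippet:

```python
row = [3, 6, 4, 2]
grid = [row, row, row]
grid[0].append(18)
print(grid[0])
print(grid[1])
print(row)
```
[3, 6, 4, 2, 18]
[3, 6, 4, 2, 18]
[3, 6, 4, 2, 18]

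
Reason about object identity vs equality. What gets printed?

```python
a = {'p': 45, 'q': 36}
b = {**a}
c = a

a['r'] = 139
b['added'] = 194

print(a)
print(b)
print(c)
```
{'p': 45, 'q': 36, 'r': 139}
{'p': 45, 'q': 36, 'added': 194}
{'p': 45, 'q': 36, 'r': 139}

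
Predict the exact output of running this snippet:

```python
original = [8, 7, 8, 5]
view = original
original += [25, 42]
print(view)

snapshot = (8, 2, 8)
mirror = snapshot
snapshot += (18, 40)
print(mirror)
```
[8, 7, 8, 5, 25, 42]
(8, 2, 8)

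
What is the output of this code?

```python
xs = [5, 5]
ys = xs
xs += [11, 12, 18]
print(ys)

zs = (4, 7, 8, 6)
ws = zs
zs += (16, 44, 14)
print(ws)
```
[5, 5, 11, 12, 18]
(4, 7, 8, 6)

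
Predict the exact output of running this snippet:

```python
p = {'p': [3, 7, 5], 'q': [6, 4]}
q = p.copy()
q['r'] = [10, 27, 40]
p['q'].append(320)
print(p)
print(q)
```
{'p': [3, 7, 5], 'q': [6, 4, 320]}
{'p': [3, 7, 5], 'q': [6, 4, 320], 'r': [10, 27, 40]}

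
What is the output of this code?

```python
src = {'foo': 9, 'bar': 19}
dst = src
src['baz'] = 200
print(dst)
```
{'foo': 9, 'bar': 19, 'baz': 200}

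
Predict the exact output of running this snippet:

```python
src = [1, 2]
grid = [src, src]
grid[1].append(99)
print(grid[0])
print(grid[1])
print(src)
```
[1, 2, 99]
[1, 2, 99]
[1, 2, 99]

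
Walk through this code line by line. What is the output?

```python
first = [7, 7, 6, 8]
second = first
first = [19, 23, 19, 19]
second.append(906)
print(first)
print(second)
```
[19, 23, 19, 19]
[7, 7, 6, 8, 906]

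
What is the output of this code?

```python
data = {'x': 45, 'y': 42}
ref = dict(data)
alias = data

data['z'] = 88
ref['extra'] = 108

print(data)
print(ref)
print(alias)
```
{'x': 45, 'y': 42, 'z': 88}
{'x': 45, 'y': 42, 'extra': 108}
{'x': 45, 'y': 42, 'z': 88}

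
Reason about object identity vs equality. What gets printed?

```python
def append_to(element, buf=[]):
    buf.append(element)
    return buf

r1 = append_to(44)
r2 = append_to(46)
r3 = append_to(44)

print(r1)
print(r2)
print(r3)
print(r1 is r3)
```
[44, 46, 44]
[44, 46, 44]
[44, 46, 44]
True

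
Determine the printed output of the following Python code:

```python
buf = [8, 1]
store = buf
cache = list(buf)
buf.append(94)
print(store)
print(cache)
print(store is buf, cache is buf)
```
[8, 1, 94]
[8, 1]
True False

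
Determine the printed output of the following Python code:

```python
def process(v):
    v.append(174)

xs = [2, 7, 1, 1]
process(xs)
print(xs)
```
[2, 7, 1, 1, 174]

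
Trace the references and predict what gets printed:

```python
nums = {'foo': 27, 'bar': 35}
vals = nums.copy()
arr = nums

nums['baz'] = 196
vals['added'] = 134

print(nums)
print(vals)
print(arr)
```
{'foo': 27, 'bar': 35, 'baz': 196}
{'foo': 27, 'bar': 35, 'added': 134}
{'foo': 27, 'bar': 35, 'baz': 196}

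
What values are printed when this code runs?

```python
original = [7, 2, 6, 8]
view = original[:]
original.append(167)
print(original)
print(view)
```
[7, 2, 6, 8, 167]
[7, 2, 6, 8]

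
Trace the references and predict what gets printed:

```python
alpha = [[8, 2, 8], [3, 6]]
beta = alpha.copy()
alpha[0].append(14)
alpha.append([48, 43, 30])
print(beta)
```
[[8, 2, 8, 14], [3, 6]]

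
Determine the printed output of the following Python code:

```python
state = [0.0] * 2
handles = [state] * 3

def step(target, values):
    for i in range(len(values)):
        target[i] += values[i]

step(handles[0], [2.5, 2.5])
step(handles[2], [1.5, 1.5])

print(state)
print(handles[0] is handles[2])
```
[4.0, 4.0]
True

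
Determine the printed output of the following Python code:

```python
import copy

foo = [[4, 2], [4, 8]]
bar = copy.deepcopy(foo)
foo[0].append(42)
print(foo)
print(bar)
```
[[4, 2, 42], [4, 8]]
[[4, 2], [4, 8]]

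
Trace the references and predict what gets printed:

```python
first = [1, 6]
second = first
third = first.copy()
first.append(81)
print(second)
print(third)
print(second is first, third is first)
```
[1, 6, 81]
[1, 6]
True False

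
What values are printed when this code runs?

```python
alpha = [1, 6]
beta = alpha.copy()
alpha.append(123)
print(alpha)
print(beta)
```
[1, 6, 123]
[1, 6]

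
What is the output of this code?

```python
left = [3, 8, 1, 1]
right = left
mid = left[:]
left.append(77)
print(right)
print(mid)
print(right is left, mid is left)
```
[3, 8, 1, 1, 77]
[3, 8, 1, 1]
True False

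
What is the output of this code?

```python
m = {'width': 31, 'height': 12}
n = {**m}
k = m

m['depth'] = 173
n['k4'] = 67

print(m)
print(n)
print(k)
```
{'width': 31, 'height': 12, 'depth': 173}
{'width': 31, 'height': 12, 'k4': 67}
{'width': 31, 'height': 12, 'depth': 173}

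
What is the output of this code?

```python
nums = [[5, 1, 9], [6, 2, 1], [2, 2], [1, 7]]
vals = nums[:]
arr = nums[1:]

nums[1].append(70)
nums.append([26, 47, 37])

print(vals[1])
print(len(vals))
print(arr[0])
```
[6, 2, 1, 70]
4
[6, 2, 1, 70]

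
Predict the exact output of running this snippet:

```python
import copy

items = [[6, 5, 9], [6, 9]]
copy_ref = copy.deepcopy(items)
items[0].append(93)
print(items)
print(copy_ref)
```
[[6, 5, 9, 93], [6, 9]]
[[6, 5, 9], [6, 9]]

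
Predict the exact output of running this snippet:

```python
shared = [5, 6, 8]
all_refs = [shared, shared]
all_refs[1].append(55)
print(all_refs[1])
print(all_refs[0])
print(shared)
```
[5, 6, 8, 55]
[5, 6, 8, 55]
[5, 6, 8, 55]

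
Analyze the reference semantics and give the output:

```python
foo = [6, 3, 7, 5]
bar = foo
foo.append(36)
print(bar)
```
[6, 3, 7, 5, 36]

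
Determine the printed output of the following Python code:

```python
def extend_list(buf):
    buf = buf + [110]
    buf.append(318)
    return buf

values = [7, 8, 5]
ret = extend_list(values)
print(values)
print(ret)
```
[7, 8, 5]
[7, 8, 5, 110, 318]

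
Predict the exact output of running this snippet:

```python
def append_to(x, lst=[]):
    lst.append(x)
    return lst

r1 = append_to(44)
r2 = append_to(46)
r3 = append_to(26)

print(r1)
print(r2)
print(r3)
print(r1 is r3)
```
[44, 46, 26]
[44, 46, 26]
[44, 46, 26]
True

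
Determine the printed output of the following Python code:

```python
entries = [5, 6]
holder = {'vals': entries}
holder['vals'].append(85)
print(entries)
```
[5, 6, 85]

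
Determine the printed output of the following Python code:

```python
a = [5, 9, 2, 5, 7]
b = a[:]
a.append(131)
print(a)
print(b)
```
[5, 9, 2, 5, 7, 131]
[5, 9, 2, 5, 7]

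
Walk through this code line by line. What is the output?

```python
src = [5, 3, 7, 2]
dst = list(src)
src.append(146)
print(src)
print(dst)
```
[5, 3, 7, 2, 146]
[5, 3, 7, 2]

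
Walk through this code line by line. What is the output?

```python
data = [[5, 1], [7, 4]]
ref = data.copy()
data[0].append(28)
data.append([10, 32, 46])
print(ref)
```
[[5, 1, 28], [7, 4]]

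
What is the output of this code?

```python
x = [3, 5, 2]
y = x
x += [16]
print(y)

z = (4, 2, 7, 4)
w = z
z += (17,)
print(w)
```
[3, 5, 2, 16]
(4, 2, 7, 4)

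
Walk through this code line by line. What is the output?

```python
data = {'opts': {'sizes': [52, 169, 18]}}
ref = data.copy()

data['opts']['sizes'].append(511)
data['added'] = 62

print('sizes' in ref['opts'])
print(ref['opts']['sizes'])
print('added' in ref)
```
True
[52, 169, 18, 511]
False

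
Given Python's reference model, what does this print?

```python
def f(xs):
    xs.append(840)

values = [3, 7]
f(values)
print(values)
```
[3, 7, 840]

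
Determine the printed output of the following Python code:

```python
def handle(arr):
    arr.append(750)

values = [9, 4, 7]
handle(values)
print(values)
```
[9, 4, 7, 750]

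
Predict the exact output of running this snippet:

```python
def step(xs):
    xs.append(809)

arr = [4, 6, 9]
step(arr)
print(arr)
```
[4, 6, 9, 809]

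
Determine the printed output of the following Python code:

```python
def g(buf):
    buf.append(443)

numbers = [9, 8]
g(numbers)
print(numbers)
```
[9, 8, 443]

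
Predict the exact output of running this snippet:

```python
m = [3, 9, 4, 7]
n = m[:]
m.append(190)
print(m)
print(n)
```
[3, 9, 4, 7, 190]
[3, 9, 4, 7]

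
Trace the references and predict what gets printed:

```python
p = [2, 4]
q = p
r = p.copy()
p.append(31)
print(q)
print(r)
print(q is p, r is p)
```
[2, 4, 31]
[2, 4]
True False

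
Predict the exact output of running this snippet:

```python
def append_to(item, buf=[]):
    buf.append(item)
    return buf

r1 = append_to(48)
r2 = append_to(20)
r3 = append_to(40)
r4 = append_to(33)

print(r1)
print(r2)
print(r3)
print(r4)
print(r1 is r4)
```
[48, 20, 40, 33]
[48, 20, 40, 33]
[48, 20, 40, 33]
[48, 20, 40, 33]
True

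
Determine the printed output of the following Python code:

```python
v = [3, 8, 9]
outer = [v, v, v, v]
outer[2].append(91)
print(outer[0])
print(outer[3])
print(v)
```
[3, 8, 9, 91]
[3, 8, 9, 91]
[3, 8, 9, 91]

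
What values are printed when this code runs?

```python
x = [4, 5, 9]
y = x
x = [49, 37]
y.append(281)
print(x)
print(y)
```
[49, 37]
[4, 5, 9, 281]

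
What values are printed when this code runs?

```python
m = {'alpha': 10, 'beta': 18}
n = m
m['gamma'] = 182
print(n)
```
{'alpha': 10, 'beta': 18, 'gamma': 182}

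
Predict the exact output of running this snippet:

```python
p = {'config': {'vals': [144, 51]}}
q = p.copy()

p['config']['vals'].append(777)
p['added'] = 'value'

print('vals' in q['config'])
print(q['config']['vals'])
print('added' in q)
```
True
[144, 51, 777]
False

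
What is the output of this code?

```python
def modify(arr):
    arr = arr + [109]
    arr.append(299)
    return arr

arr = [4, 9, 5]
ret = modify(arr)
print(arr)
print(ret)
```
[4, 9, 5]
[4, 9, 5, 109, 299]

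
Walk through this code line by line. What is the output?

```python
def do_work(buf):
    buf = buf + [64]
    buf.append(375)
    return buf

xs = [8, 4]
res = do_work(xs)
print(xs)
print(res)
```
[8, 4]
[8, 4, 64, 375]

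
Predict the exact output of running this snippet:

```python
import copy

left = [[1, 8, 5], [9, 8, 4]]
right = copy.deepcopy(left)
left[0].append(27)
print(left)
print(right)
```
[[1, 8, 5, 27], [9, 8, 4]]
[[1, 8, 5], [9, 8, 4]]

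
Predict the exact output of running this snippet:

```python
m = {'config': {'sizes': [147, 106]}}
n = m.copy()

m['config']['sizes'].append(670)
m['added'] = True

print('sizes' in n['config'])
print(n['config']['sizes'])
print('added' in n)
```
True
[147, 106, 670]
False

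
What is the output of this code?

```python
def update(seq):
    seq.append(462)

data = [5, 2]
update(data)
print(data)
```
[5, 2, 462]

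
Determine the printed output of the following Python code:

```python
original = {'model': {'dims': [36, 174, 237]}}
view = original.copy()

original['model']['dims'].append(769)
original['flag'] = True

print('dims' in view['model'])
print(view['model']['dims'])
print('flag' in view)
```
True
[36, 174, 237, 769]
False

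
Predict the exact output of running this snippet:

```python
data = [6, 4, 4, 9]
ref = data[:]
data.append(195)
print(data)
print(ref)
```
[6, 4, 4, 9, 195]
[6, 4, 4, 9]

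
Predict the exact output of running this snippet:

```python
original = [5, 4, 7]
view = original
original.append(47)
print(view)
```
[5, 4, 7, 47]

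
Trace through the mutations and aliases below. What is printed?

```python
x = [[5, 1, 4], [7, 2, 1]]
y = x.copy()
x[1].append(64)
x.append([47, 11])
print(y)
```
[[5, 1, 4], [7, 2, 1, 64]]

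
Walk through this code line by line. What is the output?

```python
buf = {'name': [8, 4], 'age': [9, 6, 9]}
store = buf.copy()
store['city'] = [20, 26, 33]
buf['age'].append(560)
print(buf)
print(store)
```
{'name': [8, 4], 'age': [9, 6, 9, 560]}
{'name': [8, 4], 'age': [9, 6, 9, 560], 'city': [20, 26, 33]}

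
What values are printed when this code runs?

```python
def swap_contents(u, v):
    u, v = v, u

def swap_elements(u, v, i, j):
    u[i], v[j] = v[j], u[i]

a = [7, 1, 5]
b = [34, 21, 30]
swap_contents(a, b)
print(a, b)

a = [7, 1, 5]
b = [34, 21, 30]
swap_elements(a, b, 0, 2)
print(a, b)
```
[7, 1, 5] [34, 21, 30]
[30, 1, 5] [34, 21, 7]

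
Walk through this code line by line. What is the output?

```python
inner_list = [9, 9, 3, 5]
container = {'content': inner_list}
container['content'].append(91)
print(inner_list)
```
[9, 9, 3, 5, 91]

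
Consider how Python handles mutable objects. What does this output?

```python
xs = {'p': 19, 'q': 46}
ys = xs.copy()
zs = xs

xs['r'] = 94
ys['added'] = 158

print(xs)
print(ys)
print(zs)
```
{'p': 19, 'q': 46, 'r': 94}
{'p': 19, 'q': 46, 'added': 158}
{'p': 19, 'q': 46, 'r': 94}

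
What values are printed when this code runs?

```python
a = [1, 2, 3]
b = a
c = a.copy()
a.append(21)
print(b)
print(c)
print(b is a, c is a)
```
[1, 2, 3, 21]
[1, 2, 3]
True False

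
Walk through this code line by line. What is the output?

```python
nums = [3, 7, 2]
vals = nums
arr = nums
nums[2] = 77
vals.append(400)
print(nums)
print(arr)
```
[3, 7, 77, 400]
[3, 7, 77, 400]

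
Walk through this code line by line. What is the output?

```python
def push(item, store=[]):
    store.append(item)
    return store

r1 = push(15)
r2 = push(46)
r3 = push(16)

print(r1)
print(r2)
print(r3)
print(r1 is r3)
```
[15, 46, 16]
[15, 46, 16]
[15, 46, 16]
True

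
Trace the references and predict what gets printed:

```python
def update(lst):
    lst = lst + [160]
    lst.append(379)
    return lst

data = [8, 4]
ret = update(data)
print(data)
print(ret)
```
[8, 4]
[8, 4, 160, 379]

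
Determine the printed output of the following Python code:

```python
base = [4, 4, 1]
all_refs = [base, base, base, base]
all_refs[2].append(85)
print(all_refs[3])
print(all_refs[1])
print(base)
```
[4, 4, 1, 85]
[4, 4, 1, 85]
[4, 4, 1, 85]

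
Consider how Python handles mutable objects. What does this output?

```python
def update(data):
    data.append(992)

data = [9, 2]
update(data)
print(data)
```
[9, 2, 992]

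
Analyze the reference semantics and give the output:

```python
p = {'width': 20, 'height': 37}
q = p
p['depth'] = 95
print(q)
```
{'width': 20, 'height': 37, 'depth': 95}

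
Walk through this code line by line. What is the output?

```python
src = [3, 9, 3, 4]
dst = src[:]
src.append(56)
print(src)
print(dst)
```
[3, 9, 3, 4, 56]
[3, 9, 3, 4]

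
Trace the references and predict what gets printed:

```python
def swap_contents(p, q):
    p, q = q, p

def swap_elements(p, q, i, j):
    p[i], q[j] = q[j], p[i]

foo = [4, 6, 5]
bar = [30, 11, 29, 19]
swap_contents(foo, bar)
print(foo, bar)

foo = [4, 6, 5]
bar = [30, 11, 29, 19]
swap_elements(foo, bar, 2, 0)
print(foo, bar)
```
[4, 6, 5] [30, 11, 29, 19]
[4, 6, 30] [5, 11, 29, 19]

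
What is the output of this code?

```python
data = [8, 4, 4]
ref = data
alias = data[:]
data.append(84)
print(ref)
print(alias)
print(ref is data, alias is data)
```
[8, 4, 4, 84]
[8, 4, 4]
True False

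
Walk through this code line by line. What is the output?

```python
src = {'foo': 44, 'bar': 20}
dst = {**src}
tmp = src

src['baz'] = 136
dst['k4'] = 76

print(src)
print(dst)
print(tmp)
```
{'foo': 44, 'bar': 20, 'baz': 136}
{'foo': 44, 'bar': 20, 'k4': 76}
{'foo': 44, 'bar': 20, 'baz': 136}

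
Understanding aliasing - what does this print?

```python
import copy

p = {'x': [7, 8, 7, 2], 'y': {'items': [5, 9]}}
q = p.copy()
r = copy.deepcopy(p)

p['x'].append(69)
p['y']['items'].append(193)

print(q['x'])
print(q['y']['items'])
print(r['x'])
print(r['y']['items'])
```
[7, 8, 7, 2, 69]
[5, 9, 193]
[7, 8, 7, 2]
[5, 9]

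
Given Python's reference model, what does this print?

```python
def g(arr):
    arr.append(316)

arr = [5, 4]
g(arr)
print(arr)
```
[5, 4, 316]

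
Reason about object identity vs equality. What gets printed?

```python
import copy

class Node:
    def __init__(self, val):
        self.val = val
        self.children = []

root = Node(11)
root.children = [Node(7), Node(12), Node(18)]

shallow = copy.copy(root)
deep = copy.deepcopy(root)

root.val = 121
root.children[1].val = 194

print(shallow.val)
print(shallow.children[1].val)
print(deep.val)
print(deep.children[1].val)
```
11
194
11
12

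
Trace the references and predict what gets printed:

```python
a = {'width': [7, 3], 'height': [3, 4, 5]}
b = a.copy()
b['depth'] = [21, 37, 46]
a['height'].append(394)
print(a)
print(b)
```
{'width': [7, 3], 'height': [3, 4, 5, 394]}
{'width': [7, 3], 'height': [3, 4, 5, 394], 'depth': [21, 37, 46]}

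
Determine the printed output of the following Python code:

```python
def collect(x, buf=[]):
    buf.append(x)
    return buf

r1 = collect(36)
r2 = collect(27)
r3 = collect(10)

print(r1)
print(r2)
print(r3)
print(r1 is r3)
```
[36, 27, 10]
[36, 27, 10]
[36, 27, 10]
True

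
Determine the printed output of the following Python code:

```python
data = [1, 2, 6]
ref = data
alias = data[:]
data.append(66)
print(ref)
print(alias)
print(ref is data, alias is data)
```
[1, 2, 6, 66]
[1, 2, 6]
True False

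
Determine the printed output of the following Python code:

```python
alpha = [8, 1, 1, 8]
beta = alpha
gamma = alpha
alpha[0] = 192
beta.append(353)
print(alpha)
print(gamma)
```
[192, 1, 1, 8, 353]
[192, 1, 1, 8, 353]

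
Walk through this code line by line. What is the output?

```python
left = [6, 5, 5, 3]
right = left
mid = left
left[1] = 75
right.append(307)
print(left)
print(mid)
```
[6, 75, 5, 3, 307]
[6, 75, 5, 3, 307]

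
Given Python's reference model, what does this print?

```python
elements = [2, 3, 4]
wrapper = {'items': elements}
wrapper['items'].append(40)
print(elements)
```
[2, 3, 4, 40]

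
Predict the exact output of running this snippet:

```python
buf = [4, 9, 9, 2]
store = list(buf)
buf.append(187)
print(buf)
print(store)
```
[4, 9, 9, 2, 187]
[4, 9, 9, 2]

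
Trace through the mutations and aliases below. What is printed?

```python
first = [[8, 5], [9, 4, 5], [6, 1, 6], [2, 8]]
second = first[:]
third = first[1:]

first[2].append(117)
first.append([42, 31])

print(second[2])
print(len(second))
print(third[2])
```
[6, 1, 6, 117]
4
[2, 8]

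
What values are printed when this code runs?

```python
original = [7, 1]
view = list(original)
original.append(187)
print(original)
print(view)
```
[7, 1, 187]
[7, 1]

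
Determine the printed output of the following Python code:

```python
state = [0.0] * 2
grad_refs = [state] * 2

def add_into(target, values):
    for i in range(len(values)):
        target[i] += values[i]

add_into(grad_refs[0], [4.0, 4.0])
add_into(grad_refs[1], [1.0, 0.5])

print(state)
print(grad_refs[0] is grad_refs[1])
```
[5.0, 4.5]
True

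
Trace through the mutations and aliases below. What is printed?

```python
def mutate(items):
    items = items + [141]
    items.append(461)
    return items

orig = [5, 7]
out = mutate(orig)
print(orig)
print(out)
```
[5, 7]
[5, 7, 141, 461]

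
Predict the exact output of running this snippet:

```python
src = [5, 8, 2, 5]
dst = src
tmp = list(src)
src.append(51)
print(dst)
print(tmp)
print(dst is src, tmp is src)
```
[5, 8, 2, 5, 51]
[5, 8, 2, 5]
True False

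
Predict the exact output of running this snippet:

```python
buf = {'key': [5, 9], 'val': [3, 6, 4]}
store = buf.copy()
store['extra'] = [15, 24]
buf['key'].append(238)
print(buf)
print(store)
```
{'key': [5, 9, 238], 'val': [3, 6, 4]}
{'key': [5, 9, 238], 'val': [3, 6, 4], 'extra': [15, 24]}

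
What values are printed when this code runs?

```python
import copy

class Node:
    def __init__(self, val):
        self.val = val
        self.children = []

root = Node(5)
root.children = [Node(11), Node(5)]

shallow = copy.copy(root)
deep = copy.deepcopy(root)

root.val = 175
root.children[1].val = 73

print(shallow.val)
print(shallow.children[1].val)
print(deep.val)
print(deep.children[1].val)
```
5
73
5
5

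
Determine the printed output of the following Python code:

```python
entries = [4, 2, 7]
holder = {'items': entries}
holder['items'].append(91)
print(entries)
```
[4, 2, 7, 91]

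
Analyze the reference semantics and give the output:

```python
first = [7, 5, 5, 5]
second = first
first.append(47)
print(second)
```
[7, 5, 5, 5, 47]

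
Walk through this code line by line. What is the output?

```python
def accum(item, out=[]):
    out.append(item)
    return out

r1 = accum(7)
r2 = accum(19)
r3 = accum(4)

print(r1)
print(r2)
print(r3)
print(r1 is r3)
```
[7, 19, 4]
[7, 19, 4]
[7, 19, 4]
True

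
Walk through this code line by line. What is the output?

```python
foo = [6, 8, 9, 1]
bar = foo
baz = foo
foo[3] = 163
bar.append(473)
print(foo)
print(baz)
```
[6, 8, 9, 163, 473]
[6, 8, 9, 163, 473]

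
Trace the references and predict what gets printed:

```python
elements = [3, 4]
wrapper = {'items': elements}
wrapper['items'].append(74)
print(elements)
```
[3, 4, 74]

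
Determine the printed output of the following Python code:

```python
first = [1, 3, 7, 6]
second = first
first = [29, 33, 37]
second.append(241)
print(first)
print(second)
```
[29, 33, 37]
[1, 3, 7, 6, 241]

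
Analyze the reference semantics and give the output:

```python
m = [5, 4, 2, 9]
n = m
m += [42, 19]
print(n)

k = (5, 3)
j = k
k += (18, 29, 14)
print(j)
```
[5, 4, 2, 9, 42, 19]
(5, 3)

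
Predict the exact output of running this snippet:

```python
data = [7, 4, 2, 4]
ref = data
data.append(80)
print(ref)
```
[7, 4, 2, 4, 80]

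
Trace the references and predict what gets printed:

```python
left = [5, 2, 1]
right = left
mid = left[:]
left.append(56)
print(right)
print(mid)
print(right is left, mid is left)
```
[5, 2, 1, 56]
[5, 2, 1]
True False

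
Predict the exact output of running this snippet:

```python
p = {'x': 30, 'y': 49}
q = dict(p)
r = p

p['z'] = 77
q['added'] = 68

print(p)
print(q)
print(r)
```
{'x': 30, 'y': 49, 'z': 77}
{'x': 30, 'y': 49, 'added': 68}
{'x': 30, 'y': 49, 'z': 77}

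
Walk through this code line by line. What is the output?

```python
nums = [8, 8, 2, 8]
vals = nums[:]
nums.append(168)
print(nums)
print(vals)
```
[8, 8, 2, 8, 168]
[8, 8, 2, 8]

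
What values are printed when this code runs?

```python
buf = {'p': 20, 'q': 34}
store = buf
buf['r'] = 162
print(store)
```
{'p': 20, 'q': 34, 'r': 162}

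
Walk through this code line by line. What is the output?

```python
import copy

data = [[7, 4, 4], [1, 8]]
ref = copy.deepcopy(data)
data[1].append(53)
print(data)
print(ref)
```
[[7, 4, 4], [1, 8, 53]]
[[7, 4, 4], [1, 8]]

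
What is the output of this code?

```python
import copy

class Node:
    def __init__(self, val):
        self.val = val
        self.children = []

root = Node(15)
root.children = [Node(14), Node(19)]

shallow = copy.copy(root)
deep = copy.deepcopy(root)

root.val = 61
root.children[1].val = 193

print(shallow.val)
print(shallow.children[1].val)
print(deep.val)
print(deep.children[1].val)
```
15
193
15
19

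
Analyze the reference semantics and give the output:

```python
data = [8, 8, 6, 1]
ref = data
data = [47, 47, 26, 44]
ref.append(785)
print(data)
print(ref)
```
[47, 47, 26, 44]
[8, 8, 6, 1, 785]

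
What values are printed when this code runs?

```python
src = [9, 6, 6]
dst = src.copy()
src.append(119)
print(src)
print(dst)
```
[9, 6, 6, 119]
[9, 6, 6]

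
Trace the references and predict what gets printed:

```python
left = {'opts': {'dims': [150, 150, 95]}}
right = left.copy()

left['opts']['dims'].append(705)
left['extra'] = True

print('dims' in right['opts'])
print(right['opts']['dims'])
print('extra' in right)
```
True
[150, 150, 95, 705]
False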